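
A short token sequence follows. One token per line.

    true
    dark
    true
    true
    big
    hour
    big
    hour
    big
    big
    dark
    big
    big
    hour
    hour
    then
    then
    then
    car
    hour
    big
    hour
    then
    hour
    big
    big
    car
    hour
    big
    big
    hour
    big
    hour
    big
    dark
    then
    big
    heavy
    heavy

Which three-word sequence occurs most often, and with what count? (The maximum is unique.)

"big hour big", 4 times

Trigram frequencies (highest first):
  big hour big: 4
  hour big hour: 3
  hour big big: 3
  big big hour: 2
  car hour big: 2
  true dark true: 1
  … (22 more, each ≤ 1)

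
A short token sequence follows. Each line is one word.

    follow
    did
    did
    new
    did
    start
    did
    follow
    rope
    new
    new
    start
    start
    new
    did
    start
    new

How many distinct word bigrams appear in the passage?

13

17 tokens → 16 bigram windows in total.
Repeated bigrams (each contributes count−1 duplicates):
  did start: 2
  new did: 2
  start new: 2
3 duplicate windows → 16 − 3 = 13 distinct.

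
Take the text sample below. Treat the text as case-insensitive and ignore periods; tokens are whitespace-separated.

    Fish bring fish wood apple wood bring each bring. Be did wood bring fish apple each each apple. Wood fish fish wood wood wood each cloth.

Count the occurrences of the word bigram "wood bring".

Scanning the 25 overlapping bigram windows for "wood bring":
  position 6–7: wood bring
  position 12–13: wood bring

2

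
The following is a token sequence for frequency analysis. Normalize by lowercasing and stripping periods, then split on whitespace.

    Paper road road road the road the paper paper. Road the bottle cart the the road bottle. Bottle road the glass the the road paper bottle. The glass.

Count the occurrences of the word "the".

9

Scanning the 28 tokens for "the":
  position 5: the
  position 7: the
  position 11: the
  position 14: the
  position 15: the
  position 20: the
  position 22: the
  position 23: the
  position 27: the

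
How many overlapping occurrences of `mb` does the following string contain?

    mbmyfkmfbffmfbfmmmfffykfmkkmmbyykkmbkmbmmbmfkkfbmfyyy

5

Sliding a length-2 window over the 53 characters (52 positions):
  position 1–2: mb
  position 29–30: mb
  position 35–36: mb
  position 38–39: mb
  position 41–42: mb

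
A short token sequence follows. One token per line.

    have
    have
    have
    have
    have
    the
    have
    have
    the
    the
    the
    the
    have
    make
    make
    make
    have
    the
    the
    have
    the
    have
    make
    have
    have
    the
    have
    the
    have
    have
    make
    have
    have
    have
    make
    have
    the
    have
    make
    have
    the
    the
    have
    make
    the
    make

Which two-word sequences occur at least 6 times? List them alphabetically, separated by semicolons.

have have; have make; have the; the have

Bigram counts meeting the condition (at least 6 times):
  have have: 9
  have make: 6
  have the: 8
  the have: 8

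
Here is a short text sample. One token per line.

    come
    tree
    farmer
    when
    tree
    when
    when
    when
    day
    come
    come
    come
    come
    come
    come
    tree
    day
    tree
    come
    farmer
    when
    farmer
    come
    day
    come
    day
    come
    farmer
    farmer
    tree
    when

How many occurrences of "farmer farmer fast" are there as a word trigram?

0

Scanning the 29 overlapping trigram windows for "farmer farmer fast":
  (none found)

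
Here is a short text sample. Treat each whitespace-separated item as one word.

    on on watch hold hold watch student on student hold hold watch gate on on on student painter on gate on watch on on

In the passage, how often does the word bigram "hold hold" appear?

Scanning the 23 overlapping bigram windows for "hold hold":
  position 4–5: hold hold
  position 10–11: hold hold

2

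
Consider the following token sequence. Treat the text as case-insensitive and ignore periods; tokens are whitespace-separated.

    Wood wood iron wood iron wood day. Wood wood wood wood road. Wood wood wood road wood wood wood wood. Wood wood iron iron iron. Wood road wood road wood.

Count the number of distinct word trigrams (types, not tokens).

15

30 tokens → 28 trigram windows in total.
Repeated trigrams (each contributes count−1 duplicates):
  wood wood wood: 7
  wood road wood: 4
  road wood wood: 2
  wood iron wood: 2
  wood wood iron: 2
  wood wood road: 2
13 duplicate windows → 28 − 13 = 15 distinct.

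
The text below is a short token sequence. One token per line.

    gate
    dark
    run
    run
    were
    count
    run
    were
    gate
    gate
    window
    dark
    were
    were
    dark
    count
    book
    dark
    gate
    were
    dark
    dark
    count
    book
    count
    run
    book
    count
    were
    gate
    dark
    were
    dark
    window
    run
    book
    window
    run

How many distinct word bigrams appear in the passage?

38 tokens → 37 bigram windows in total.
Repeated bigrams (each contributes count−1 duplicates):
  were dark: 3
  book count: 2
  count book: 2
  count run: 2
  dark count: 2
  dark were: 2
  gate dark: 2
  run book: 2
  … (3 more repeated)
12 duplicate windows → 37 − 12 = 25 distinct.

25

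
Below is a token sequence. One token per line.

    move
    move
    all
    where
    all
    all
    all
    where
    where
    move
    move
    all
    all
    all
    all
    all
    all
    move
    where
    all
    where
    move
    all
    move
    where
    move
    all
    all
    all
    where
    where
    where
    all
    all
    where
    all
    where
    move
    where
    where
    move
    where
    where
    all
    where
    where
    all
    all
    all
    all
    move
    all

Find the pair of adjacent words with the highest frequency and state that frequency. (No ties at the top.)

"all all", 13 times

Bigram frequencies (highest first):
  all all: 13
  all where: 7
  where all: 6
  where where: 6
  move all: 5
  where move: 5
  … (3 more, each ≤ 4)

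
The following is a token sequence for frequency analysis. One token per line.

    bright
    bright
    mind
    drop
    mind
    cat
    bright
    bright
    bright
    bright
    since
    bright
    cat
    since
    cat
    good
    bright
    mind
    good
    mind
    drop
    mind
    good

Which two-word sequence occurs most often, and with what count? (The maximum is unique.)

"bright bright", 4 times

Bigram frequencies (highest first):
  bright bright: 4
  bright mind: 2
  mind drop: 2
  drop mind: 2
  mind good: 2
  mind cat: 1
  … (9 more, each ≤ 1)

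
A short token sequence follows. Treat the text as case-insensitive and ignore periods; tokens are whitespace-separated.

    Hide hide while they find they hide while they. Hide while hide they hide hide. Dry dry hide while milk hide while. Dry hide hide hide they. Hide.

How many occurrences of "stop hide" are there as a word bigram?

0

Scanning the 27 overlapping bigram windows for "stop hide":
  (none found)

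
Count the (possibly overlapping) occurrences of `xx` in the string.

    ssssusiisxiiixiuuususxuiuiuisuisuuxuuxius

0

Sliding a length-2 window over the 41 characters (40 positions):
  (no match at any position)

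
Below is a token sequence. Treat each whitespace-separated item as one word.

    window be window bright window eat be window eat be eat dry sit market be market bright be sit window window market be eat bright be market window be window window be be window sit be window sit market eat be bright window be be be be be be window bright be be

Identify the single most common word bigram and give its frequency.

Bigram frequencies (highest first):
  be be: 7
  be window: 6
  window be: 4
  eat be: 3
  bright be: 3
  window bright: 2
  … (19 more, each ≤ 2)

"be be", 7 times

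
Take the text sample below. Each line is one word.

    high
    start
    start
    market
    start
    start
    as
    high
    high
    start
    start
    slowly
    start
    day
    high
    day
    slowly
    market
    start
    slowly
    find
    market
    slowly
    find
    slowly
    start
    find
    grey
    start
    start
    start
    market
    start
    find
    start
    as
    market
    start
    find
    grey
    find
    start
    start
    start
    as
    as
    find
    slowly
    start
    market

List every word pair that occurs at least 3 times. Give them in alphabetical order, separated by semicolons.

market start; slowly start; start as; start find; start market; start start

Bigram counts meeting the condition (at least 3 times):
  market start: 4
  slowly start: 3
  start as: 3
  start find: 3
  start market: 3
  start start: 7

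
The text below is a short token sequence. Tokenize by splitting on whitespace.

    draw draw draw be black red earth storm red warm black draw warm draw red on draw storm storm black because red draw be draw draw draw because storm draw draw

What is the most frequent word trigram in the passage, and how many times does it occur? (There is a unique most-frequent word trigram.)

Trigram frequencies (highest first):
  draw draw draw: 2
  draw draw be: 1
  draw be black: 1
  be black red: 1
  black red earth: 1
  red earth storm: 1
  … (22 more, each ≤ 1)

"draw draw draw", 2 times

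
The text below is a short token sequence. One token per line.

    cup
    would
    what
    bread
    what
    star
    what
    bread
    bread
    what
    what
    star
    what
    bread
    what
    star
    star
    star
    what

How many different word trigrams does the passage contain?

19 tokens → 17 trigram windows in total.
Repeated trigrams (each contributes count−1 duplicates):
  bread what star: 2
  star what bread: 2
  what bread what: 2
  what star what: 2
4 duplicate windows → 17 − 4 = 13 distinct.

13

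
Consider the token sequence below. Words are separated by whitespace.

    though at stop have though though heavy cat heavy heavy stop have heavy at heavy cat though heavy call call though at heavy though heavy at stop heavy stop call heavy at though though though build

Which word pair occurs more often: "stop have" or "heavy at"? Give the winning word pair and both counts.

"stop have": 2 occurrences
"heavy at": 3 occurrences

"heavy at" (3 vs 2)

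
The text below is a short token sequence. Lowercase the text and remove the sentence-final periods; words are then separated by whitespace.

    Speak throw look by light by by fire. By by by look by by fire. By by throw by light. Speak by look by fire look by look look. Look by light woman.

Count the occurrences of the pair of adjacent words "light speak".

Scanning the 32 overlapping bigram windows for "light speak":
  position 20–21: light speak

1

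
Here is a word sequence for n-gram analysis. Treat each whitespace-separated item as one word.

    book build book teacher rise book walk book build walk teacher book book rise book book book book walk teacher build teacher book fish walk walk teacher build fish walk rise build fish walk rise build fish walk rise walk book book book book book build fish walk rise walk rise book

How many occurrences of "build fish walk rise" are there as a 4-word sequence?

Scanning the 49 overlapping 4-gram windows for "build fish walk rise":
  position 28–31: build fish walk rise
  position 32–35: build fish walk rise
  position 36–39: build fish walk rise
  position 46–49: build fish walk rise

4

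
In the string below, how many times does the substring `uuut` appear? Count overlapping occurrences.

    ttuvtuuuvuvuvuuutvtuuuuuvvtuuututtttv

Sliding a length-4 window over the 37 characters (34 positions):
  position 14–17: uuut
  position 28–31: uuut

2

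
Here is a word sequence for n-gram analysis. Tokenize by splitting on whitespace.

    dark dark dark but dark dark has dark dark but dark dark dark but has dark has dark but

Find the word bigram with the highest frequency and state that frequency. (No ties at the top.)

"dark dark", 6 times

Bigram frequencies (highest first):
  dark dark: 6
  dark but: 4
  has dark: 3
  but dark: 2
  dark has: 2
  but has: 1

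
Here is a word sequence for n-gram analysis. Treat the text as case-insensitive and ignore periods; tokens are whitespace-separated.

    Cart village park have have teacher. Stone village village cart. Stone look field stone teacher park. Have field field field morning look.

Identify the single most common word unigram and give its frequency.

"field", 4 times

Unigram frequencies (highest first):
  field: 4
  village: 3
  have: 3
  stone: 3
  cart: 2
  park: 2
  … (3 more, each ≤ 2)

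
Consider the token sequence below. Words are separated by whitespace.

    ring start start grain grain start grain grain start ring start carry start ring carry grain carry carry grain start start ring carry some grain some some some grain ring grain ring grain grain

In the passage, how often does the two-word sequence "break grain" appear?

Scanning the 33 overlapping bigram windows for "break grain":
  (none found)

0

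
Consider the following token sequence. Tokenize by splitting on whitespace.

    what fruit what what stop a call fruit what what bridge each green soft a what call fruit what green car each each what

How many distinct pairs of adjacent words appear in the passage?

19

24 tokens → 23 bigram windows in total.
Repeated bigrams (each contributes count−1 duplicates):
  fruit what: 3
  call fruit: 2
  what what: 2
4 duplicate windows → 23 − 4 = 19 distinct.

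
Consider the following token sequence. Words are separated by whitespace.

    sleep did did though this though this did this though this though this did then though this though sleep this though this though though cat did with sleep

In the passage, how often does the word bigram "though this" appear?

Scanning the 27 overlapping bigram windows for "though this":
  position 4–5: though this
  position 6–7: though this
  position 10–11: though this
  position 12–13: though this
  position 16–17: though this
  position 21–22: though this

6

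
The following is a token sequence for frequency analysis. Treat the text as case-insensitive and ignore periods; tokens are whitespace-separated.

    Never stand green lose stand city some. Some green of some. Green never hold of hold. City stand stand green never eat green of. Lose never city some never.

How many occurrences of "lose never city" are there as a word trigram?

1

Scanning the 27 overlapping trigram windows for "lose never city":
  position 25–27: lose never city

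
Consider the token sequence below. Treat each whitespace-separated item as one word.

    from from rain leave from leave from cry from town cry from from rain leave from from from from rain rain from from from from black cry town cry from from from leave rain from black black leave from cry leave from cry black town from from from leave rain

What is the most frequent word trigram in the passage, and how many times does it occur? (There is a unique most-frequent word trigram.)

"from from from", 6 times

Trigram frequencies (highest first):
  from from from: 6
  from from rain: 3
  leave from cry: 3
  from rain leave: 2
  rain leave from: 2
  town cry from: 2
  … (27 more, each ≤ 2)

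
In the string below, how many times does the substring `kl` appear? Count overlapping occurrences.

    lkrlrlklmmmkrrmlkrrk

Sliding a length-2 window over the 20 characters (19 positions):
  position 7–8: kl

1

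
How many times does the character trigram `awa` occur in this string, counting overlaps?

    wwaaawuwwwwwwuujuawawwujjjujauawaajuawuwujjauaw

2

Sliding a length-3 window over the 47 characters (45 positions):
  position 18–20: awa
  position 31–33: awa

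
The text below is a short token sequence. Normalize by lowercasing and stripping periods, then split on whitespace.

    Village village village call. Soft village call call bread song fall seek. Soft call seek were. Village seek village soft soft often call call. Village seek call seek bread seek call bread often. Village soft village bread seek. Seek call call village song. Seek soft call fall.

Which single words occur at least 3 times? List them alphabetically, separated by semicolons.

bread; call; seek; soft; village

Unigram counts meeting the condition (at least 3 times):
  bread: 4
  call: 11
  seek: 9
  soft: 6
  village: 10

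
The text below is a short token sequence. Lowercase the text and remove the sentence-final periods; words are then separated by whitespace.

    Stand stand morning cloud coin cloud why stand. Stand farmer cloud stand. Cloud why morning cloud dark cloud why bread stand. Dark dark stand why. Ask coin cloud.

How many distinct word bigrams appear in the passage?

22

28 tokens → 27 bigram windows in total.
Repeated bigrams (each contributes count−1 duplicates):
  cloud why: 3
  coin cloud: 2
  morning cloud: 2
  stand stand: 2
5 duplicate windows → 27 − 5 = 22 distinct.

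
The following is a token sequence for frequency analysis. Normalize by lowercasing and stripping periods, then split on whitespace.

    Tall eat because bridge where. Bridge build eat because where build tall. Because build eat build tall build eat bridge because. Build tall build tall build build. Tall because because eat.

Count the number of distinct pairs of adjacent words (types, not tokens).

19

31 tokens → 30 bigram windows in total.
Repeated bigrams (each contributes count−1 duplicates):
  build tall: 5
  build eat: 3
  tall build: 3
  because build: 2
  eat because: 2
  tall because: 2
11 duplicate windows → 30 − 11 = 19 distinct.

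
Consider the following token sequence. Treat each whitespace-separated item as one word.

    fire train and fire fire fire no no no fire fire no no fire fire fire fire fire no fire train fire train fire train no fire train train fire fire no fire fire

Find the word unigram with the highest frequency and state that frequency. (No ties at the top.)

Unigram frequencies (highest first):
  fire: 19
  no: 8
  train: 6
  and: 1

"fire", 19 times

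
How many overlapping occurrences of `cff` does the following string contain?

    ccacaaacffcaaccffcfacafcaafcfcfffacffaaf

4

Sliding a length-3 window over the 40 characters (38 positions):
  position 8–10: cff
  position 15–17: cff
  position 30–32: cff
  position 35–37: cff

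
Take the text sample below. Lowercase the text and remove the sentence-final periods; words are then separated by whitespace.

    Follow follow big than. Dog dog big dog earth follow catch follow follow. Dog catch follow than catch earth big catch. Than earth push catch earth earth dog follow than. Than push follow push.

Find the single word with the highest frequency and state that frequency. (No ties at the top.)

"follow", 8 times

Unigram frequencies (highest first):
  follow: 8
  than: 5
  dog: 5
  earth: 5
  catch: 5
  big: 3
  … (1 more, each ≤ 3)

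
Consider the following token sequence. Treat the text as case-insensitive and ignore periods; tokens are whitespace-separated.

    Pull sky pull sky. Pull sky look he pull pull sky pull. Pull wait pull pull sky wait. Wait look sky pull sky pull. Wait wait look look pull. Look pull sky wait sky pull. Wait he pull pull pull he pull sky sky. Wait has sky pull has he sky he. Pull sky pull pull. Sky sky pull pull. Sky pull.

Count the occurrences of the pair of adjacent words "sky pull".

10

Scanning the 61 overlapping bigram windows for "sky pull":
  position 2–3: sky pull
  position 4–5: sky pull
  position 11–12: sky pull
  position 21–22: sky pull
  position 23–24: sky pull
  position 34–35: sky pull
  position 47–48: sky pull
  position 54–55: sky pull
  position 58–59: sky pull
  position 61–62: sky pull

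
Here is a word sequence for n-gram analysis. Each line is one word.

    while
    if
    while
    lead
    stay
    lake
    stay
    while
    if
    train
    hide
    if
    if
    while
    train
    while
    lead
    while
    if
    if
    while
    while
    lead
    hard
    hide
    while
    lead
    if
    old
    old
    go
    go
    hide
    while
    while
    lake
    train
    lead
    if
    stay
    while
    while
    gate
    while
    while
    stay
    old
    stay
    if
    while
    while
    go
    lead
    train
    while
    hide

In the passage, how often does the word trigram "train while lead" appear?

1

Scanning the 54 overlapping trigram windows for "train while lead":
  position 15–17: train while lead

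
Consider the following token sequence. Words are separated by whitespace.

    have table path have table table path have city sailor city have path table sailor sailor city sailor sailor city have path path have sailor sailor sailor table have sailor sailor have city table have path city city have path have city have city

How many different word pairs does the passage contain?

20

44 tokens → 43 bigram windows in total.
Repeated bigrams (each contributes count−1 duplicates):
  sailor sailor: 5
  city have: 4
  have city: 4
  have path: 4
  path have: 4
  sailor city: 3
  city sailor: 2
  have sailor: 2
  … (3 more repeated)
23 duplicate windows → 43 − 23 = 20 distinct.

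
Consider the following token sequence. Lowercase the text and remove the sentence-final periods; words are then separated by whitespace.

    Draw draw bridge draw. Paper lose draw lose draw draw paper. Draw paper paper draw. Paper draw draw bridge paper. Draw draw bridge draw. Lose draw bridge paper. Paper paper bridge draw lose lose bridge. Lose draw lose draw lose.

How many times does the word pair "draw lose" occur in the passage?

5

Scanning the 39 overlapping bigram windows for "draw lose":
  position 7–8: draw lose
  position 24–25: draw lose
  position 32–33: draw lose
  position 37–38: draw lose
  position 39–40: draw lose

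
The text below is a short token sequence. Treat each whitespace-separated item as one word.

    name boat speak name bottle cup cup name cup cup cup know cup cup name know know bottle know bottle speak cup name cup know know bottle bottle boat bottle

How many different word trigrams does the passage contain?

25

30 tokens → 28 trigram windows in total.
Repeated trigrams (each contributes count−1 duplicates):
  cup cup name: 2
  cup name cup: 2
  know know bottle: 2
3 duplicate windows → 28 − 3 = 25 distinct.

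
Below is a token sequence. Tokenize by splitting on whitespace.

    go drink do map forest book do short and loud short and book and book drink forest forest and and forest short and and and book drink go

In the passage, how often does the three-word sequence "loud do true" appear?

Scanning the 26 overlapping trigram windows for "loud do true":
  (none found)

0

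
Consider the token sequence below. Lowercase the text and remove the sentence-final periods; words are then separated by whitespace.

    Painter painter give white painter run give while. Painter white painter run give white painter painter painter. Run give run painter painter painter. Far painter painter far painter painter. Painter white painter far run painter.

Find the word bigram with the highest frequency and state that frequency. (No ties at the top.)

"painter painter", 8 times

Bigram frequencies (highest first):
  painter painter: 8
  white painter: 4
  painter run: 3
  run give: 3
  painter far: 3
  give white: 2
  … (8 more, each ≤ 2)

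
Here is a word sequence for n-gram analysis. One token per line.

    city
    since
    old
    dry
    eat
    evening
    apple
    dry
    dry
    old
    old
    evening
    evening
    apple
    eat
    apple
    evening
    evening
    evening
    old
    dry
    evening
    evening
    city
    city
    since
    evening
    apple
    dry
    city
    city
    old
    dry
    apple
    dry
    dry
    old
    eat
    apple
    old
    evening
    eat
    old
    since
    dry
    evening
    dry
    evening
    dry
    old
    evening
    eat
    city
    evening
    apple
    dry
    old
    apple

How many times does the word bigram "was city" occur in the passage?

Scanning the 57 overlapping bigram windows for "was city":
  (none found)

0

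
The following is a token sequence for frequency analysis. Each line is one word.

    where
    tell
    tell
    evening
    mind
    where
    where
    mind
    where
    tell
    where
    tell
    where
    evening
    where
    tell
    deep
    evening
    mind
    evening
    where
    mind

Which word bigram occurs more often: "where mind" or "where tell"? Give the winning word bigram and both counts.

"where tell" (4 vs 2)

"where mind": 2 occurrences
"where tell": 4 occurrences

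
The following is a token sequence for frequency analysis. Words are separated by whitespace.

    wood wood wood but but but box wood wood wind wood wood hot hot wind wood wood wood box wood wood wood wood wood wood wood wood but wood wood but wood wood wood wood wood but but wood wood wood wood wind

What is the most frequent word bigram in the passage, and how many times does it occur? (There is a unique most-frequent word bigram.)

Bigram frequencies (highest first):
  wood wood: 21
  wood but: 4
  but but: 3
  but wood: 3
  box wood: 2
  wood wind: 2
  … (6 more, each ≤ 2)

"wood wood", 21 times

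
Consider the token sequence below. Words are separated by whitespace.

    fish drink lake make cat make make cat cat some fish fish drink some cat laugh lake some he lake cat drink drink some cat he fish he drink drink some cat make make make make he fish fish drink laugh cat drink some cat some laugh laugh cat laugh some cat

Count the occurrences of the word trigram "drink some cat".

4

Scanning the 50 overlapping trigram windows for "drink some cat":
  position 13–15: drink some cat
  position 23–25: drink some cat
  position 30–32: drink some cat
  position 43–45: drink some cat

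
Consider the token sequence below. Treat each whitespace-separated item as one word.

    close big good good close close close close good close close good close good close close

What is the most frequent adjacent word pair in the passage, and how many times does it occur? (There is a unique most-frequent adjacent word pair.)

Bigram frequencies (highest first):
  close close: 5
  good close: 4
  close good: 3
  close big: 1
  big good: 1
  good good: 1

"close close", 5 times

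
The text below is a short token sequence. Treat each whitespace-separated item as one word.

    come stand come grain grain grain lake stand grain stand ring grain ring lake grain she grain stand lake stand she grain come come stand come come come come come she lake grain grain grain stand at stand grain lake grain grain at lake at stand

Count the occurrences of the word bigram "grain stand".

3

Scanning the 45 overlapping bigram windows for "grain stand":
  position 9–10: grain stand
  position 17–18: grain stand
  position 35–36: grain stand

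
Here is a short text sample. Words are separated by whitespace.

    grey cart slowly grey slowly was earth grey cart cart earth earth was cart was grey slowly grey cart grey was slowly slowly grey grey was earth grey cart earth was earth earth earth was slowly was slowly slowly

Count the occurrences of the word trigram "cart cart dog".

0

Scanning the 37 overlapping trigram windows for "cart cart dog":
  (none found)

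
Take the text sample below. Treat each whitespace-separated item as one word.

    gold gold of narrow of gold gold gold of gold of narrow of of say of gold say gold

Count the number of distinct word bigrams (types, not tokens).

19 tokens → 18 bigram windows in total.
Repeated bigrams (each contributes count−1 duplicates):
  gold gold: 3
  gold of: 3
  of gold: 3
  narrow of: 2
  of narrow: 2
8 duplicate windows → 18 − 8 = 10 distinct.

10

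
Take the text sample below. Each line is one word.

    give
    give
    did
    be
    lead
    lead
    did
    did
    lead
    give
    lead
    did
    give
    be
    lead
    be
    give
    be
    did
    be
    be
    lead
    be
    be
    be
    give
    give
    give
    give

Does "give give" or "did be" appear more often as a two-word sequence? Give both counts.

"give give" (4 vs 2)

"give give": 4 occurrences
"did be": 2 occurrences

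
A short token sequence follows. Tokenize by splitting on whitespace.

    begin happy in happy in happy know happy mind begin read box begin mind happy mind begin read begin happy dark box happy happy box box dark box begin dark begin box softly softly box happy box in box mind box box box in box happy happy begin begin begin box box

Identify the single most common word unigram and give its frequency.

Unigram frequencies (highest first):
  box: 15
  happy: 11
  begin: 10
  in: 4
  mind: 4
  dark: 3
  … (3 more, each ≤ 2)

"box", 15 times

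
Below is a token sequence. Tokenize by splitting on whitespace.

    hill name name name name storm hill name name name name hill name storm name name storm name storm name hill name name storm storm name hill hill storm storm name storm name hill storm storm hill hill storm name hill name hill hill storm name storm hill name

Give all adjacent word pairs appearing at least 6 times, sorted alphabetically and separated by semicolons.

hill name; name hill; name name; name storm; storm name

Bigram counts meeting the condition (at least 6 times):
  hill name: 6
  name hill: 6
  name name: 8
  name storm: 7
  storm name: 8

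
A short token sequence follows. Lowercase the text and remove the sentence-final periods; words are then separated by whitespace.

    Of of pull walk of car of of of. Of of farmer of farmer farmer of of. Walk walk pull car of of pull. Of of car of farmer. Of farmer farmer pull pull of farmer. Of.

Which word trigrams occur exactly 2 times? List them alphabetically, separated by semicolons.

car of of; farmer of farmer; of car of; of farmer farmer; of of pull

Trigram counts meeting the condition (exactly 2 times):
  car of of: 2
  farmer of farmer: 2
  of car of: 2
  of farmer farmer: 2
  of of pull: 2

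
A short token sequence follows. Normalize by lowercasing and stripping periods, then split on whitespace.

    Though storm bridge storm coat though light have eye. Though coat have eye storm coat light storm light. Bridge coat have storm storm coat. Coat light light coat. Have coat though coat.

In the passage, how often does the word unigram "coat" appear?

9

Scanning the 32 tokens for "coat":
  position 5: coat
  position 11: coat
  position 15: coat
  position 20: coat
  position 24: coat
  position 25: coat
  position 28: coat
  position 30: coat
  position 32: coat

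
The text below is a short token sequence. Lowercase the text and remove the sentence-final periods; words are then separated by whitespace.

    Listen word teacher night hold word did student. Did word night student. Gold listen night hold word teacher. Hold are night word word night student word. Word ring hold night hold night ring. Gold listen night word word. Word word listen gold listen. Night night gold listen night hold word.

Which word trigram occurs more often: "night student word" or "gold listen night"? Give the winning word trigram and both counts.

"night student word": 1 occurrence
"gold listen night": 4 occurrences

"gold listen night" (4 vs 1)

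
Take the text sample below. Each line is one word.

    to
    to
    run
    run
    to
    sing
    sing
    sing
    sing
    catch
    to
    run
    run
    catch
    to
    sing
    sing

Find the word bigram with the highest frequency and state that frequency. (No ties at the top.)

Bigram frequencies (highest first):
  sing sing: 4
  to run: 2
  run run: 2
  to sing: 2
  catch to: 2
  to to: 1
  … (3 more, each ≤ 1)

"sing sing", 4 times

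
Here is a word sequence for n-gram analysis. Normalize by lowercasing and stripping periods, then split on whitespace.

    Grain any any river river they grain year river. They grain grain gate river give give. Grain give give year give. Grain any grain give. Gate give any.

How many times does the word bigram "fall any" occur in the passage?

Scanning the 27 overlapping bigram windows for "fall any":
  (none found)

0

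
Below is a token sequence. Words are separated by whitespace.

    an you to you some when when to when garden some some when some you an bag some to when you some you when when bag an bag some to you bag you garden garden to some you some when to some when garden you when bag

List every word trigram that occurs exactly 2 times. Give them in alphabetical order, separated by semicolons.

an bag some; bag some to; you some when

Trigram counts meeting the condition (exactly 2 times):
  an bag some: 2
  bag some to: 2
  you some when: 2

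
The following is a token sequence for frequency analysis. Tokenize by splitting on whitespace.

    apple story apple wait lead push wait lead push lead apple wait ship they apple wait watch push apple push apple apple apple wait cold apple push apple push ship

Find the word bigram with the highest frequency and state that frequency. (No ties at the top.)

Bigram frequencies (highest first):
  apple wait: 4
  push apple: 3
  apple push: 3
  wait lead: 2
  lead push: 2
  apple apple: 2
  … (13 more, each ≤ 1)

"apple wait", 4 times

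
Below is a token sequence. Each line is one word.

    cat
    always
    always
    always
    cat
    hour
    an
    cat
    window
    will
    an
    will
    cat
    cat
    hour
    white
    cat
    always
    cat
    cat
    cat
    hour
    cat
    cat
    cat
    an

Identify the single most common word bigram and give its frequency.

Bigram frequencies (highest first):
  cat cat: 5
  cat hour: 3
  cat always: 2
  always always: 2
  always cat: 2
  hour an: 1
  … (10 more, each ≤ 1)

"cat cat", 5 times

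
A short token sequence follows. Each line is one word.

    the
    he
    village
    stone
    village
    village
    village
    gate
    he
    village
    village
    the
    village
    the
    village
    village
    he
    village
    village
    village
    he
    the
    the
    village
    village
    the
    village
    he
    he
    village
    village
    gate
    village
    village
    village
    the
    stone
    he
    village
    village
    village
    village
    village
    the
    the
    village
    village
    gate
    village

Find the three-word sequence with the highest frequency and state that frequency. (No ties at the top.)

Trigram frequencies (highest first):
  village village village: 6
  he village village: 4
  village village the: 4
  village village gate: 3
  village the village: 3
  the village village: 3
  … (21 more, each ≤ 2)

"village village village", 6 times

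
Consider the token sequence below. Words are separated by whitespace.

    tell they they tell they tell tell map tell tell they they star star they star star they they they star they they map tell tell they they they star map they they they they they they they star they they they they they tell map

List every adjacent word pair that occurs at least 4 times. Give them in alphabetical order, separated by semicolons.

Bigram counts meeting the condition (at least 4 times):
  star they: 4
  tell they: 4
  they star: 5
  they they: 17

star they; tell they; they star; they they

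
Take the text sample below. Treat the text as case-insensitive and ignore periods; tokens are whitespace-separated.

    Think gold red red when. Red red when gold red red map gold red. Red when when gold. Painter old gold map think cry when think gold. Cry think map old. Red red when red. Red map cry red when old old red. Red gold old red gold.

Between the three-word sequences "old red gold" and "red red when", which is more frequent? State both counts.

"old red gold": 1 occurrence
"red red when": 4 occurrences

"red red when" (4 vs 1)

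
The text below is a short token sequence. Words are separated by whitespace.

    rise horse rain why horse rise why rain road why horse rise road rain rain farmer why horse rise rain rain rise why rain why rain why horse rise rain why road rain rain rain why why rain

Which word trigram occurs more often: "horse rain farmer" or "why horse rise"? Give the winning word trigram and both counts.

"horse rain farmer": 0 occurrences
"why horse rise": 4 occurrences

"why horse rise" (4 vs 0)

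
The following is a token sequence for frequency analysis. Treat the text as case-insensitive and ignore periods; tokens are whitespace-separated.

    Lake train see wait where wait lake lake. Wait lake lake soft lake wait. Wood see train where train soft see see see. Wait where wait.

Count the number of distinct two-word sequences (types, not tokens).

26 tokens → 25 bigram windows in total.
Repeated bigrams (each contributes count−1 duplicates):
  lake lake: 2
  lake wait: 2
  see see: 2
  see wait: 2
  wait lake: 2
  wait where: 2
  where wait: 2
7 duplicate windows → 25 − 7 = 18 distinct.

18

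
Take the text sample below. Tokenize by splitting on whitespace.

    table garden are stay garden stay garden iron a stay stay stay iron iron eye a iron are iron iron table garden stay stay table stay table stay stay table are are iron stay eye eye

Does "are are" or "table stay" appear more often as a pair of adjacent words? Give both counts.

"are are": 1 occurrence
"table stay": 2 occurrences

"table stay" (2 vs 1)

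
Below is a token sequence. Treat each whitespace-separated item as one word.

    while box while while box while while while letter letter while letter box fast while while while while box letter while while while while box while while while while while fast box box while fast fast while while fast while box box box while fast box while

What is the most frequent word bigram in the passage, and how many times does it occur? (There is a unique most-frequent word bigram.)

"while while", 14 times

Bigram frequencies (highest first):
  while while: 14
  box while: 6
  while box: 5
  while fast: 4
  fast while: 3
  box box: 3
  … (8 more, each ≤ 2)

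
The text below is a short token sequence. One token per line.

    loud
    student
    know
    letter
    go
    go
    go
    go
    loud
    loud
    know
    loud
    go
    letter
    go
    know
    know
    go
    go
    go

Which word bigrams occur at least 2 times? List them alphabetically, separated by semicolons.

go go; letter go

Bigram counts meeting the condition (at least 2 times):
  go go: 5
  letter go: 2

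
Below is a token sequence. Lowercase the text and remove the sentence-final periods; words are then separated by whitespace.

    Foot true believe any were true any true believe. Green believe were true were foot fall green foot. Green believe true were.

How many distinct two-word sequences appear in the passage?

22 tokens → 21 bigram windows in total.
Repeated bigrams (each contributes count−1 duplicates):
  green believe: 2
  true believe: 2
  true were: 2
  were true: 2
4 duplicate windows → 21 − 4 = 17 distinct.

17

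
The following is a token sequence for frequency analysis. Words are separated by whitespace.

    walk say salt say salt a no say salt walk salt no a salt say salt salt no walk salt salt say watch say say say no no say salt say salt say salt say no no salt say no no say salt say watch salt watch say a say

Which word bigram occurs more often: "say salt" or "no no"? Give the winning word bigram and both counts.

"say salt" (8 vs 3)

"say salt": 8 occurrences
"no no": 3 occurrences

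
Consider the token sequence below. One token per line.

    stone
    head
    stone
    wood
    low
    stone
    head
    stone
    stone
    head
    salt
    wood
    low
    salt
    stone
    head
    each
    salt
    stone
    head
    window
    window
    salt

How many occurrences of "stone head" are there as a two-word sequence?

5

Scanning the 22 overlapping bigram windows for "stone head":
  position 1–2: stone head
  position 6–7: stone head
  position 9–10: stone head
  position 15–16: stone head
  position 19–20: stone head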